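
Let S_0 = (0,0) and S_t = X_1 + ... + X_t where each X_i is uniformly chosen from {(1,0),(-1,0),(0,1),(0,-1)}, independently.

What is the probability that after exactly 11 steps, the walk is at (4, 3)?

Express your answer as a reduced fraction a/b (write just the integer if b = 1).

Answer: 12705/2097152

Derivation:
Let h be the number of horizontal steps (so 11-h are vertical). To end at (4,3) need (h+4)/2 right-steps and ((11-h)+3)/2 up-steps.
Sum over h with 4 ≤ h ≤ 8, h ≡ 0 (mod 2), 11-h ≡ 1 (mod 2):
h=4: C(11,4)·C(4,4)·C(7,5) = 330·1·21 = 6930
h=6: C(11,6)·C(6,5)·C(5,4) = 462·6·5 = 13860
h=8: C(11,8)·C(8,6)·C(3,3) = 165·28·1 = 4620
Total favorable: 25410
Total paths: 4^11 = 4194304
P = 25410/4194304 = 12705/2097152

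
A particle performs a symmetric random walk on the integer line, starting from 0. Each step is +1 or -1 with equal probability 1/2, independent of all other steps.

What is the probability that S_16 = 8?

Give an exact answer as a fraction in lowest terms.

To reach position 8 after 16 steps: need 12 steps of +1 and 4 of -1.
Favorable paths: C(16,12) = 1820
Total paths: 2^16 = 65536
P = 1820/65536 = 455/16384

Answer: 455/16384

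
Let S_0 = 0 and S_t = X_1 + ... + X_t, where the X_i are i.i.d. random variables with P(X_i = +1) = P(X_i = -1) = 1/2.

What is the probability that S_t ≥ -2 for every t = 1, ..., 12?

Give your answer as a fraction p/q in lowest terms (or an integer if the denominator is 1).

Answer: 627/1024

Derivation:
Let f(t,s) = #length-t paths at position s with S_1..S_t all ≥ -2.
f(t,s) = f(t-1,s-1) + f(t-1,s+1) for s ≥ -2; f(t,s) = 0 for s < -2.
t=0: f(0,0)=1
t=1: f(1,-1)=1 f(1,1)=1
t=2: f(2,-2)=1 f(2,0)=2 f(2,2)=1
t=3: f(3,-1)=3 f(3,1)=3 f(3,3)=1
t=4: f(4,-2)=3 f(4,0)=6 f(4,2)=4 f(4,4)=1
t=5: f(5,-1)=9 f(5,1)=10 f(5,3)=5 f(5,5)=1
t=6: f(6,-2)=9 f(6,0)=19 f(6,2)=15 f(6,4)=6 f(6,6)=1
t=7: f(7,-1)=28 f(7,1)=34 f(7,3)=21 f(7,5)=7 f(7,7)=1
t=8: f(8,-2)=28 f(8,0)=62 f(8,2)=55 f(8,4)=28 f(8,6)=8 f(8,8)=1
t=9: f(9,-1)=90 f(9,1)=117 f(9,3)=83 f(9,5)=36 f(9,7)=9 f(9,9)=1
t=10: f(10,-2)=90 f(10,0)=207 f(10,2)=200 f(10,4)=119 f(10,6)=45 f(10,8)=10 f(10,10)=1
t=11: f(11,-1)=297 f(11,1)=407 f(11,3)=319 f(11,5)=164 f(11,7)=55 f(11,9)=11 f(11,11)=1
t=12: f(12,-2)=297 f(12,0)=704 f(12,2)=726 f(12,4)=483 f(12,6)=219 f(12,8)=66 f(12,10)=12 f(12,12)=1
Σ_s f(12,s) = 2508
P = 2508/4096 = 627/1024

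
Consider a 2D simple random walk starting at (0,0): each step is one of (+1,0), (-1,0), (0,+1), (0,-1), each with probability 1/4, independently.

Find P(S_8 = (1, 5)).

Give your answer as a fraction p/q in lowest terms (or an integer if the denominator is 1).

Let h be the number of horizontal steps (so 8-h are vertical). To end at (1,5) need (h+1)/2 right-steps and ((8-h)+5)/2 up-steps.
Sum over h with 1 ≤ h ≤ 3, h ≡ 1 (mod 2), 8-h ≡ 1 (mod 2):
h=1: C(8,1)·C(1,1)·C(7,6) = 8·1·7 = 56
h=3: C(8,3)·C(3,2)·C(5,5) = 56·3·1 = 168
Total favorable: 224
Total paths: 4^8 = 65536
P = 224/65536 = 7/2048

Answer: 7/2048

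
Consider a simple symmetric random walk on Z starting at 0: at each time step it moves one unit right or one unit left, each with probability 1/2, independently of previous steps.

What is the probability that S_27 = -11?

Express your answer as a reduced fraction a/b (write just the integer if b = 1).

Answer: 2220075/134217728

Derivation:
To reach position -11 after 27 steps: need 8 steps of +1 and 19 of -1.
Favorable paths: C(27,8) = 2220075
Total paths: 2^27 = 134217728
P = 2220075/134217728 = 2220075/134217728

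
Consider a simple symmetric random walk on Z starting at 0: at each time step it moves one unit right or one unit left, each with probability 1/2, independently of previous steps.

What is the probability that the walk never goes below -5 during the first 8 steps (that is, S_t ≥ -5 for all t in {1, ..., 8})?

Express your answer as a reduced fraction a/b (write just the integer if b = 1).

Let f(t,s) = #length-t paths at position s with S_1..S_t all ≥ -5.
f(t,s) = f(t-1,s-1) + f(t-1,s+1) for s ≥ -5; f(t,s) = 0 for s < -5.
t=0: f(0,0)=1
t=1: f(1,-1)=1 f(1,1)=1
t=2: f(2,-2)=1 f(2,0)=2 f(2,2)=1
t=3: f(3,-3)=1 f(3,-1)=3 f(3,1)=3 f(3,3)=1
t=4: f(4,-4)=1 f(4,-2)=4 f(4,0)=6 f(4,2)=4 f(4,4)=1
t=5: f(5,-5)=1 f(5,-3)=5 f(5,-1)=10 f(5,1)=10 f(5,3)=5 f(5,5)=1
t=6: f(6,-4)=6 f(6,-2)=15 f(6,0)=20 f(6,2)=15 f(6,4)=6 f(6,6)=1
t=7: f(7,-5)=6 f(7,-3)=21 f(7,-1)=35 f(7,1)=35 f(7,3)=21 f(7,5)=7 f(7,7)=1
t=8: f(8,-4)=27 f(8,-2)=56 f(8,0)=70 f(8,2)=56 f(8,4)=28 f(8,6)=8 f(8,8)=1
Σ_s f(8,s) = 246
P = 246/256 = 123/128

Answer: 123/128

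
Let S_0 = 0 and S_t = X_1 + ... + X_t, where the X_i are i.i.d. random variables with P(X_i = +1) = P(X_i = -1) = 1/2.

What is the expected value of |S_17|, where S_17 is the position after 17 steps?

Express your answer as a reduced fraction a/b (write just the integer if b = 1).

Answer: 109395/32768

Derivation:
S_17 takes values m ≡ 1 (mod 2) with |m| ≤ 17; P(S_17=m) = C(17,(17+m)/2)/2^17.
Total paths: 2^17 = 131072
Distribution: P(S=-17)=1/131072, P(S=-15)=17/131072, P(S=-13)=136/131072, P(S=-11)=680/131072, P(S=-9)=2380/131072, P(S=-7)=6188/131072, P(S=-5)=12376/131072, P(S=-3)=19448/131072, P(S=-1)=24310/131072, P(S=1)=24310/131072, P(S=3)=19448/131072, P(S=5)=12376/131072, P(S=7)=6188/131072, P(S=9)=2380/131072, P(S=11)=680/131072, P(S=13)=136/131072, P(S=15)=17/131072, P(S=17)=1/131072
E[|S_17|] = Σ_m |m|·P(S_17=m) = 437580/131072 = 109395/32768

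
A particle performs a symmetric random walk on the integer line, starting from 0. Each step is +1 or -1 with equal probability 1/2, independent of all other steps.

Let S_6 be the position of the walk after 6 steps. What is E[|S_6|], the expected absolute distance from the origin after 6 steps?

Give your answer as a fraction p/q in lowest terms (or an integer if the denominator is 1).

Answer: 15/8

Derivation:
S_6 takes values m ≡ 0 (mod 2) with |m| ≤ 6; P(S_6=m) = C(6,(6+m)/2)/2^6.
Total paths: 2^6 = 64
Distribution: P(S=-6)=1/64, P(S=-4)=6/64, P(S=-2)=15/64, P(S=0)=20/64, P(S=2)=15/64, P(S=4)=6/64, P(S=6)=1/64
E[|S_6|] = Σ_m |m|·P(S_6=m) = 120/64 = 15/8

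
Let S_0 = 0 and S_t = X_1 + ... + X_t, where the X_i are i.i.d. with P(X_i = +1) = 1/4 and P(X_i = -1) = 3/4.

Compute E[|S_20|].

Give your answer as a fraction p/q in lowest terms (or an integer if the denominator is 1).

Answer: 688595264765/68719476736

Derivation:
S_20 takes values m ≡ 0 (mod 2) with |m| ≤ 20; P(S_20=m) = C(20,(20+m)/2) · (1/4)^((20+m)/2) · (3/4)^((20-m)/2).
Distribution: P(S=-20)=3486784401/1099511627776, P(S=-18)=5811307335/274877906944, P(S=-16)=36804946455/549755813888, P(S=-14)=36804946455/274877906944, P(S=-12)=208561363245/1099511627776, P(S=-10)=13904090883/68719476736, P(S=-8)=23173484805/137438953472, P(S=-6)=7724494935/68719476736, P(S=-4)=33472811385/549755813888, P(S=-2)=3719201265/137438953472, P(S=0)=2727414261/274877906944, P(S=2)=413244585/137438953472, P(S=4)=413244585/549755813888, P(S=6)=10596015/68719476736, P(S=8)=3532005/137438953472, P(S=10)=235467/68719476736, P(S=12)=392445/1099511627776, P(S=14)=7695/274877906944, P(S=16)=855/549755813888, P(S=18)=15/274877906944, P(S=20)=1/1099511627776
E[|S_20|] = Σ_m |m|·P(S_20=m) = 688595264765/68719476736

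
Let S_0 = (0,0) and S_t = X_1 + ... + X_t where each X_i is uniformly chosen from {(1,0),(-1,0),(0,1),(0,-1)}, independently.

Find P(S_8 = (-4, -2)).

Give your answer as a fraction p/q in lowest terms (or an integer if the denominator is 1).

Answer: 7/1024

Derivation:
Let h be the number of horizontal steps (so 8-h are vertical). To end at (-4,-2) need (h-4)/2 right-steps and ((8-h)-2)/2 up-steps.
Sum over h with 4 ≤ h ≤ 6, h ≡ 0 (mod 2), 8-h ≡ 0 (mod 2):
h=4: C(8,4)·C(4,0)·C(4,1) = 70·1·4 = 280
h=6: C(8,6)·C(6,1)·C(2,0) = 28·6·1 = 168
Total favorable: 448
Total paths: 4^8 = 65536
P = 448/65536 = 7/1024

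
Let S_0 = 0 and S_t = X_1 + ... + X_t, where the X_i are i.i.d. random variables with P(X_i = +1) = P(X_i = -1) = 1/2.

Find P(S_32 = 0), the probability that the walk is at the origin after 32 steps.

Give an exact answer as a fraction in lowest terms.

To return to 0 after 32 steps: need exactly 16 steps of +1 and 16 of -1.
Favorable paths: C(32,16) = 601080390
Total paths: 2^32 = 4294967296
P = 601080390/4294967296 = 300540195/2147483648

Answer: 300540195/2147483648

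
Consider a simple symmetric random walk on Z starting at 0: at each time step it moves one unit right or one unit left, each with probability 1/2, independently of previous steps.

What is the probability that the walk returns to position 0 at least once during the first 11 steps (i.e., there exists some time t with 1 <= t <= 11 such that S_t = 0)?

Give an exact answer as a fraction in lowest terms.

Answer: 193/256

Derivation:
Count via complement. Let g(t,s) = #length-t paths at position s with S_1..S_t all ≠ 0.
g(t,s) = g(t-1,s-1) + g(t-1,s+1) for s ≠ 0; g(t,0) = 0.
t=0: g(0,0)=1
t=1: g(1,-1)=1 g(1,1)=1
t=2: g(2,-2)=1 g(2,2)=1
t=3: g(3,-3)=1 g(3,-1)=1 g(3,1)=1 g(3,3)=1
t=4: g(4,-4)=1 g(4,-2)=2 g(4,2)=2 g(4,4)=1
t=5: g(5,-5)=1 g(5,-3)=3 g(5,-1)=2 g(5,1)=2 g(5,3)=3 g(5,5)=1
t=6: g(6,-6)=1 g(6,-4)=4 g(6,-2)=5 g(6,2)=5 g(6,4)=4 g(6,6)=1
t=7: g(7,-7)=1 g(7,-5)=5 g(7,-3)=9 g(7,-1)=5 g(7,1)=5 g(7,3)=9 g(7,5)=5 g(7,7)=1
t=8: g(8,-8)=1 g(8,-6)=6 g(8,-4)=14 g(8,-2)=14 g(8,2)=14 g(8,4)=14 g(8,6)=6 g(8,8)=1
t=9: g(9,-9)=1 g(9,-7)=7 g(9,-5)=20 g(9,-3)=28 g(9,-1)=14 g(9,1)=14 g(9,3)=28 g(9,5)=20 g(9,7)=7 g(9,9)=1
t=10: g(10,-10)=1 g(10,-8)=8 g(10,-6)=27 g(10,-4)=48 g(10,-2)=42 g(10,2)=42 g(10,4)=48 g(10,6)=27 g(10,8)=8 g(10,10)=1
t=11: g(11,-11)=1 g(11,-9)=9 g(11,-7)=35 g(11,-5)=75 g(11,-3)=90 g(11,-1)=42 g(11,1)=42 g(11,3)=90 g(11,5)=75 g(11,7)=35 g(11,9)=9 g(11,11)=1
Paths never hitting 0: Σ_s g(11,s) = 504
Paths hitting 0: 2^11 - 504 = 1544
P = 1544/2048 = 193/256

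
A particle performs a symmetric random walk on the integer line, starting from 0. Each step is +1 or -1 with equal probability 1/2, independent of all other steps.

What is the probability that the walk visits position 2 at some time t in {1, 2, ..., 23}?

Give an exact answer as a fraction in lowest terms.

Answer: 1421113/2097152

Derivation:
Count via complement. Let g(t,s) = #length-t paths at position s with S_1..S_t all ≠ 2.
g(t,s) = g(t-1,s-1) + g(t-1,s+1) for s ≠ 2; g(t,2) = 0.
t=0: g(0,0)=1
t=1: g(1,-1)=1 g(1,1)=1
t=2: g(2,-2)=1 g(2,0)=2
t=3: g(3,-3)=1 g(3,-1)=3 g(3,1)=2
t=4: g(4,-4)=1 g(4,-2)=4 g(4,0)=5
t=5: g(5,-5)=1 g(5,-3)=5 g(5,-1)=9 g(5,1)=5
t=6: g(6,-6)=1 g(6,-4)=6 g(6,-2)=14 g(6,0)=14
t=7: g(7,-7)=1 g(7,-5)=7 g(7,-3)=20 g(7,-1)=28 g(7,1)=14
t=8: g(8,-8)=1 g(8,-6)=8 g(8,-4)=27 g(8,-2)=48 g(8,0)=42
t=9: g(9,-9)=1 g(9,-7)=9 g(9,-5)=35 g(9,-3)=75 g(9,-1)=90 g(9,1)=42
t=10: g(10,-10)=1 g(10,-8)=10 g(10,-6)=44 g(10,-4)=110 g(10,-2)=165 g(10,0)=132
t=11: g(11,-11)=1 g(11,-9)=11 g(11,-7)=54 g(11,-5)=154 g(11,-3)=275 g(11,-1)=297 g(11,1)=132
t=12: g(12,-12)=1 g(12,-10)=12 g(12,-8)=65 g(12,-6)=208 g(12,-4)=429 g(12,-2)=572 g(12,0)=429
t=13: g(13,-13)=1 g(13,-11)=13 g(13,-9)=77 g(13,-7)=273 g(13,-5)=637 g(13,-3)=1001 g(13,-1)=1001 g(13,1)=429
t=14: g(14,-14)=1 g(14,-12)=14 g(14,-10)=90 g(14,-8)=350 g(14,-6)=910 g(14,-4)=1638 g(14,-2)=2002 g(14,0)=1430
t=15: g(15,-15)=1 g(15,-13)=15 g(15,-11)=104 g(15,-9)=440 g(15,-7)=1260 g(15,-5)=2548 g(15,-3)=3640 g(15,-1)=3432 g(15,1)=1430
t=16: g(16,-16)=1 g(16,-14)=16 g(16,-12)=119 g(16,-10)=544 g(16,-8)=1700 g(16,-6)=3808 g(16,-4)=6188 g(16,-2)=7072 g(16,0)=4862
t=17: g(17,-17)=1 g(17,-15)=17 g(17,-13)=135 g(17,-11)=663 g(17,-9)=2244 g(17,-7)=5508 g(17,-5)=9996 g(17,-3)=13260 g(17,-1)=11934 g(17,1)=4862
t=18: g(18,-18)=1 g(18,-16)=18 g(18,-14)=152 g(18,-12)=798 g(18,-10)=2907 g(18,-8)=7752 g(18,-6)=15504 g(18,-4)=23256 g(18,-2)=25194 g(18,0)=16796
t=19: g(19,-19)=1 g(19,-17)=19 g(19,-15)=170 g(19,-13)=950 g(19,-11)=3705 g(19,-9)=10659 g(19,-7)=23256 g(19,-5)=38760 g(19,-3)=48450 g(19,-1)=41990 g(19,1)=16796
t=20: g(20,-20)=1 g(20,-18)=20 g(20,-16)=189 g(20,-14)=1120 g(20,-12)=4655 g(20,-10)=14364 g(20,-8)=33915 g(20,-6)=62016 g(20,-4)=87210 g(20,-2)=90440 g(20,0)=58786
t=21: g(21,-21)=1 g(21,-19)=21 g(21,-17)=209 g(21,-15)=1309 g(21,-13)=5775 g(21,-11)=19019 g(21,-9)=48279 g(21,-7)=95931 g(21,-5)=149226 g(21,-3)=177650 g(21,-1)=149226 g(21,1)=58786
t=22: g(22,-22)=1 g(22,-20)=22 g(22,-18)=230 g(22,-16)=1518 g(22,-14)=7084 g(22,-12)=24794 g(22,-10)=67298 g(22,-8)=144210 g(22,-6)=245157 g(22,-4)=326876 g(22,-2)=326876 g(22,0)=208012
t=23: g(23,-23)=1 g(23,-21)=23 g(23,-19)=252 g(23,-17)=1748 g(23,-15)=8602 g(23,-13)=31878 g(23,-11)=92092 g(23,-9)=211508 g(23,-7)=389367 g(23,-5)=572033 g(23,-3)=653752 g(23,-1)=534888 g(23,1)=208012
Paths never hitting 2: Σ_s g(23,s) = 2704156
Paths hitting 2: 2^23 - 2704156 = 5684452
P = 5684452/8388608 = 1421113/2097152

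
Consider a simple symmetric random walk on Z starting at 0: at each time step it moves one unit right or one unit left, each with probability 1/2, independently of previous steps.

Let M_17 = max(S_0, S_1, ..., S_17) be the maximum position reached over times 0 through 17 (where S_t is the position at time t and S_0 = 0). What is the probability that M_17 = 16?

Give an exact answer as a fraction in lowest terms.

Answer: 1/131072

Derivation:
Let M_17 = max(S_0,...,S_17). Use the reflection principle: for j ≥ 1, #{paths with M_17 ≥ j} = #{S_17 ≥ j} + #{S_17 ≥ j+1}.
By reflection, #{M_17 ≥ 16} = #{S_17 ≥ 16} + #{S_17 ≥ 17} = 1 + 1 = 2.
#{M_17 ≥ 17} = #{S_17 ≥ 17} + #{S_17 ≥ 18} = 1 + 0 = 1.
#{M_17 = 16} = 2 - 1 = 1.
P(M_17 = 16) = 1/131072 = 1/131072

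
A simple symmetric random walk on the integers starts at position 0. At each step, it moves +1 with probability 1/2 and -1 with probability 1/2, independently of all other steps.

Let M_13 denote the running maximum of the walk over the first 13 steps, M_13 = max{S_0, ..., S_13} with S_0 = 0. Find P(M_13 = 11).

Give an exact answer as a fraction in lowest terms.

Answer: 13/8192

Derivation:
Let M_13 = max(S_0,...,S_13). Use the reflection principle: for j ≥ 1, #{paths with M_13 ≥ j} = #{S_13 ≥ j} + #{S_13 ≥ j+1}.
By reflection, #{M_13 ≥ 11} = #{S_13 ≥ 11} + #{S_13 ≥ 12} = 14 + 1 = 15.
#{M_13 ≥ 12} = #{S_13 ≥ 12} + #{S_13 ≥ 13} = 1 + 1 = 2.
#{M_13 = 11} = 15 - 2 = 13.
P(M_13 = 11) = 13/8192 = 13/8192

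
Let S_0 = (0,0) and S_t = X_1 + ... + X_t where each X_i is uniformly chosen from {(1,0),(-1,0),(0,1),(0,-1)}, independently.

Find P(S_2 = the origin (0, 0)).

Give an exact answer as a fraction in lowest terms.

Answer: 1/4

Derivation:
Let h be the number of horizontal steps (so 2-h are vertical). To end at (0,0) need (h+0)/2 right-steps and ((2-h)+0)/2 up-steps.
Sum over h with 0 ≤ h ≤ 2, h ≡ 0 (mod 2), 2-h ≡ 0 (mod 2):
h=0: C(2,0)·C(0,0)·C(2,1) = 1·1·2 = 2
h=2: C(2,2)·C(2,1)·C(0,0) = 1·2·1 = 2
Total favorable: 4
Total paths: 4^2 = 16
P = 4/16 = 1/4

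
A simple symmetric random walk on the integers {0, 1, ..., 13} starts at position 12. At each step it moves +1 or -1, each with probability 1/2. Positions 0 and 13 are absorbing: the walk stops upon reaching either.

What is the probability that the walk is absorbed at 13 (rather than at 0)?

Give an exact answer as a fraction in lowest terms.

Answer: 12/13

Derivation:
Symmetric walk (p = 1/2): the harmonic-function argument gives P(hit 13 before 0 | start at 12) = a/N.
P = 12/13 = 12/13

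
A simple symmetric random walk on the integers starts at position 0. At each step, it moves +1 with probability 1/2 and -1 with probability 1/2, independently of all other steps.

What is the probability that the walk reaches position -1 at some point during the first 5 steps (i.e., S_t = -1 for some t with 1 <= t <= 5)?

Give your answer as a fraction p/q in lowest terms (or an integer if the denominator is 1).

Count via complement. Let g(t,s) = #length-t paths at position s with S_1..S_t all ≠ -1.
g(t,s) = g(t-1,s-1) + g(t-1,s+1) for s ≠ -1; g(t,-1) = 0.
t=0: g(0,0)=1
t=1: g(1,1)=1
t=2: g(2,0)=1 g(2,2)=1
t=3: g(3,1)=2 g(3,3)=1
t=4: g(4,0)=2 g(4,2)=3 g(4,4)=1
t=5: g(5,1)=5 g(5,3)=4 g(5,5)=1
Paths never hitting -1: Σ_s g(5,s) = 10
Paths hitting -1: 2^5 - 10 = 22
P = 22/32 = 11/16

Answer: 11/16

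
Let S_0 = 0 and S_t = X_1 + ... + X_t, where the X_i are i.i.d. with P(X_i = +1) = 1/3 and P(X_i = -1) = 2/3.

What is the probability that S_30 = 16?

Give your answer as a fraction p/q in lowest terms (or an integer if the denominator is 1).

To reach position 16 after 30 steps: need 23 steps of +1 and 7 steps of -1.
Number of such sequences: C(30,23) = 2035800
Each has probability (1/3)^23 · (2/3)^7 = 128/205891132094649
P = 2035800 · 128/205891132094649 = 9651200/7625597484987

Answer: 9651200/7625597484987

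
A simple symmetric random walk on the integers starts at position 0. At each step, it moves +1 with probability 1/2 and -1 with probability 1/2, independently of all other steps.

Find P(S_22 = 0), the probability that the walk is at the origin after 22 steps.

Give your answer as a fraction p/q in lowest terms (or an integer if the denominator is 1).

Answer: 88179/524288

Derivation:
To return to 0 after 22 steps: need exactly 11 steps of +1 and 11 of -1.
Favorable paths: C(22,11) = 705432
Total paths: 2^22 = 4194304
P = 705432/4194304 = 88179/524288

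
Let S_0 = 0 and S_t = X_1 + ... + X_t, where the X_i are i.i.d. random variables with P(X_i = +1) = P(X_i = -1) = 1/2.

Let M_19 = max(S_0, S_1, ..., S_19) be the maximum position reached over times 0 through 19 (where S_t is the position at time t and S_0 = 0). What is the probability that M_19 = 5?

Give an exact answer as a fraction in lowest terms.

Let M_19 = max(S_0,...,S_19). Use the reflection principle: for j ≥ 1, #{paths with M_19 ≥ j} = #{S_19 ≥ j} + #{S_19 ≥ j+1}.
By reflection, #{M_19 ≥ 5} = #{S_19 ≥ 5} + #{S_19 ≥ 6} = 94184 + 43796 = 137980.
#{M_19 ≥ 6} = #{S_19 ≥ 6} + #{S_19 ≥ 7} = 43796 + 43796 = 87592.
#{M_19 = 5} = 137980 - 87592 = 50388.
P(M_19 = 5) = 50388/524288 = 12597/131072

Answer: 12597/131072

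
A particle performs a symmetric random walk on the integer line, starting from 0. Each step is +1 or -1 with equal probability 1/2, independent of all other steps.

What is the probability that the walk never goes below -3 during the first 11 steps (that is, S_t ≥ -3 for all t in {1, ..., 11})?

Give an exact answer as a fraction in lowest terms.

Answer: 99/128

Derivation:
Let f(t,s) = #length-t paths at position s with S_1..S_t all ≥ -3.
f(t,s) = f(t-1,s-1) + f(t-1,s+1) for s ≥ -3; f(t,s) = 0 for s < -3.
t=0: f(0,0)=1
t=1: f(1,-1)=1 f(1,1)=1
t=2: f(2,-2)=1 f(2,0)=2 f(2,2)=1
t=3: f(3,-3)=1 f(3,-1)=3 f(3,1)=3 f(3,3)=1
t=4: f(4,-2)=4 f(4,0)=6 f(4,2)=4 f(4,4)=1
t=5: f(5,-3)=4 f(5,-1)=10 f(5,1)=10 f(5,3)=5 f(5,5)=1
t=6: f(6,-2)=14 f(6,0)=20 f(6,2)=15 f(6,4)=6 f(6,6)=1
t=7: f(7,-3)=14 f(7,-1)=34 f(7,1)=35 f(7,3)=21 f(7,5)=7 f(7,7)=1
t=8: f(8,-2)=48 f(8,0)=69 f(8,2)=56 f(8,4)=28 f(8,6)=8 f(8,8)=1
t=9: f(9,-3)=48 f(9,-1)=117 f(9,1)=125 f(9,3)=84 f(9,5)=36 f(9,7)=9 f(9,9)=1
t=10: f(10,-2)=165 f(10,0)=242 f(10,2)=209 f(10,4)=120 f(10,6)=45 f(10,8)=10 f(10,10)=1
t=11: f(11,-3)=165 f(11,-1)=407 f(11,1)=451 f(11,3)=329 f(11,5)=165 f(11,7)=55 f(11,9)=11 f(11,11)=1
Σ_s f(11,s) = 1584
P = 1584/2048 = 99/128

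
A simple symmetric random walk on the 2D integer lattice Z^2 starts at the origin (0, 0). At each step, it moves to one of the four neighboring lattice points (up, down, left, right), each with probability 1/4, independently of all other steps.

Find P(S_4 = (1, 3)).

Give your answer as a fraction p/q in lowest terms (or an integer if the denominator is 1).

Let h be the number of horizontal steps (so 4-h are vertical). To end at (1,3) need (h+1)/2 right-steps and ((4-h)+3)/2 up-steps.
Sum over h with 1 ≤ h ≤ 1, h ≡ 1 (mod 2), 4-h ≡ 1 (mod 2):
h=1: C(4,1)·C(1,1)·C(3,3) = 4·1·1 = 4
Total favorable: 4
Total paths: 4^4 = 256
P = 4/256 = 1/64

Answer: 1/64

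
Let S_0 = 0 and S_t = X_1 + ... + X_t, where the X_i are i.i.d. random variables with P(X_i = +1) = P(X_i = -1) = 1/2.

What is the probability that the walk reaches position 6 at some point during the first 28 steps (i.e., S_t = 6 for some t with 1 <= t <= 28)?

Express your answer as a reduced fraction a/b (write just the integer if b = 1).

Answer: 35558423/134217728

Derivation:
Count via complement. Let g(t,s) = #length-t paths at position s with S_1..S_t all ≠ 6.
g(t,s) = g(t-1,s-1) + g(t-1,s+1) for s ≠ 6; g(t,6) = 0.
t=0: g(0,0)=1
t=1: g(1,-1)=1 g(1,1)=1
t=2: g(2,-2)=1 g(2,0)=2 g(2,2)=1
t=3: g(3,-3)=1 g(3,-1)=3 g(3,1)=3 g(3,3)=1
t=4: g(4,-4)=1 g(4,-2)=4 g(4,0)=6 g(4,2)=4 g(4,4)=1
t=5: g(5,-5)=1 g(5,-3)=5 g(5,-1)=10 g(5,1)=10 g(5,3)=5 g(5,5)=1
t=6: g(6,-6)=1 g(6,-4)=6 g(6,-2)=15 g(6,0)=20 g(6,2)=15 g(6,4)=6
t=7: g(7,-7)=1 g(7,-5)=7 g(7,-3)=21 g(7,-1)=35 g(7,1)=35 g(7,3)=21 g(7,5)=6
t=8: g(8,-8)=1 g(8,-6)=8 g(8,-4)=28 g(8,-2)=56 g(8,0)=70 g(8,2)=56 g(8,4)=27
t=9: g(9,-9)=1 g(9,-7)=9 g(9,-5)=36 g(9,-3)=84 g(9,-1)=126 g(9,1)=126 g(9,3)=83 g(9,5)=27
t=10: g(10,-10)=1 g(10,-8)=10 g(10,-6)=45 g(10,-4)=120 g(10,-2)=210 g(10,0)=252 g(10,2)=209 g(10,4)=110
t=11: g(11,-11)=1 g(11,-9)=11 g(11,-7)=55 g(11,-5)=165 g(11,-3)=330 g(11,-1)=462 g(11,1)=461 g(11,3)=319 g(11,5)=110
t=12: g(12,-12)=1 g(12,-10)=12 g(12,-8)=66 g(12,-6)=220 g(12,-4)=495 g(12,-2)=792 g(12,0)=923 g(12,2)=780 g(12,4)=429
t=13: g(13,-13)=1 g(13,-11)=13 g(13,-9)=78 g(13,-7)=286 g(13,-5)=715 g(13,-3)=1287 g(13,-1)=1715 g(13,1)=1703 g(13,3)=1209 g(13,5)=429
t=14: g(14,-14)=1 g(14,-12)=14 g(14,-10)=91 g(14,-8)=364 g(14,-6)=1001 g(14,-4)=2002 g(14,-2)=3002 g(14,0)=3418 g(14,2)=2912 g(14,4)=1638
t=15: g(15,-15)=1 g(15,-13)=15 g(15,-11)=105 g(15,-9)=455 g(15,-7)=1365 g(15,-5)=3003 g(15,-3)=5004 g(15,-1)=6420 g(15,1)=6330 g(15,3)=4550 g(15,5)=1638
t=16: g(16,-16)=1 g(16,-14)=16 g(16,-12)=120 g(16,-10)=560 g(16,-8)=1820 g(16,-6)=4368 g(16,-4)=8007 g(16,-2)=11424 g(16,0)=12750 g(16,2)=10880 g(16,4)=6188
t=17: g(17,-17)=1 g(17,-15)=17 g(17,-13)=136 g(17,-11)=680 g(17,-9)=2380 g(17,-7)=6188 g(17,-5)=12375 g(17,-3)=19431 g(17,-1)=24174 g(17,1)=23630 g(17,3)=17068 g(17,5)=6188
t=18: g(18,-18)=1 g(18,-16)=18 g(18,-14)=153 g(18,-12)=816 g(18,-10)=3060 g(18,-8)=8568 g(18,-6)=18563 g(18,-4)=31806 g(18,-2)=43605 g(18,0)=47804 g(18,2)=40698 g(18,4)=23256
t=19: g(19,-19)=1 g(19,-17)=19 g(19,-15)=171 g(19,-13)=969 g(19,-11)=3876 g(19,-9)=11628 g(19,-7)=27131 g(19,-5)=50369 g(19,-3)=75411 g(19,-1)=91409 g(19,1)=88502 g(19,3)=63954 g(19,5)=23256
t=20: g(20,-20)=1 g(20,-18)=20 g(20,-16)=190 g(20,-14)=1140 g(20,-12)=4845 g(20,-10)=15504 g(20,-8)=38759 g(20,-6)=77500 g(20,-4)=125780 g(20,-2)=166820 g(20,0)=179911 g(20,2)=152456 g(20,4)=87210
t=21: g(21,-21)=1 g(21,-19)=21 g(21,-17)=210 g(21,-15)=1330 g(21,-13)=5985 g(21,-11)=20349 g(21,-9)=54263 g(21,-7)=116259 g(21,-5)=203280 g(21,-3)=292600 g(21,-1)=346731 g(21,1)=332367 g(21,3)=239666 g(21,5)=87210
t=22: g(22,-22)=1 g(22,-20)=22 g(22,-18)=231 g(22,-16)=1540 g(22,-14)=7315 g(22,-12)=26334 g(22,-10)=74612 g(22,-8)=170522 g(22,-6)=319539 g(22,-4)=495880 g(22,-2)=639331 g(22,0)=679098 g(22,2)=572033 g(22,4)=326876
t=23: g(23,-23)=1 g(23,-21)=23 g(23,-19)=253 g(23,-17)=1771 g(23,-15)=8855 g(23,-13)=33649 g(23,-11)=100946 g(23,-9)=245134 g(23,-7)=490061 g(23,-5)=815419 g(23,-3)=1135211 g(23,-1)=1318429 g(23,1)=1251131 g(23,3)=898909 g(23,5)=326876
t=24: g(24,-24)=1 g(24,-22)=24 g(24,-20)=276 g(24,-18)=2024 g(24,-16)=10626 g(24,-14)=42504 g(24,-12)=134595 g(24,-10)=346080 g(24,-8)=735195 g(24,-6)=1305480 g(24,-4)=1950630 g(24,-2)=2453640 g(24,0)=2569560 g(24,2)=2150040 g(24,4)=1225785
t=25: g(25,-25)=1 g(25,-23)=25 g(25,-21)=300 g(25,-19)=2300 g(25,-17)=12650 g(25,-15)=53130 g(25,-13)=177099 g(25,-11)=480675 g(25,-9)=1081275 g(25,-7)=2040675 g(25,-5)=3256110 g(25,-3)=4404270 g(25,-1)=5023200 g(25,1)=4719600 g(25,3)=3375825 g(25,5)=1225785
t=26: g(26,-26)=1 g(26,-24)=26 g(26,-22)=325 g(26,-20)=2600 g(26,-18)=14950 g(26,-16)=65780 g(26,-14)=230229 g(26,-12)=657774 g(26,-10)=1561950 g(26,-8)=3121950 g(26,-6)=5296785 g(26,-4)=7660380 g(26,-2)=9427470 g(26,0)=9742800 g(26,2)=8095425 g(26,4)=4601610
t=27: g(27,-27)=1 g(27,-25)=27 g(27,-23)=351 g(27,-21)=2925 g(27,-19)=17550 g(27,-17)=80730 g(27,-15)=296009 g(27,-13)=888003 g(27,-11)=2219724 g(27,-9)=4683900 g(27,-7)=8418735 g(27,-5)=12957165 g(27,-3)=17087850 g(27,-1)=19170270 g(27,1)=17838225 g(27,3)=12697035 g(27,5)=4601610
t=28: g(28,-28)=1 g(28,-26)=28 g(28,-24)=378 g(28,-22)=3276 g(28,-20)=20475 g(28,-18)=98280 g(28,-16)=376739 g(28,-14)=1184012 g(28,-12)=3107727 g(28,-10)=6903624 g(28,-8)=13102635 g(28,-6)=21375900 g(28,-4)=30045015 g(28,-2)=36258120 g(28,0)=37008495 g(28,2)=30535260 g(28,4)=17298645
Paths never hitting 6: Σ_s g(28,s) = 197318610
Paths hitting 6: 2^28 - 197318610 = 71116846
P = 71116846/268435456 = 35558423/134217728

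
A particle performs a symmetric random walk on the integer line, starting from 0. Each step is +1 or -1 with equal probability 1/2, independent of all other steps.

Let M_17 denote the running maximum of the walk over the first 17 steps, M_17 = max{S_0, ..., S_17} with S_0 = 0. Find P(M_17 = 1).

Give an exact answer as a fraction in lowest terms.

Let M_17 = max(S_0,...,S_17). Use the reflection principle: for j ≥ 1, #{paths with M_17 ≥ j} = #{S_17 ≥ j} + #{S_17 ≥ j+1}.
By reflection, #{M_17 ≥ 1} = #{S_17 ≥ 1} + #{S_17 ≥ 2} = 65536 + 41226 = 106762.
#{M_17 ≥ 2} = #{S_17 ≥ 2} + #{S_17 ≥ 3} = 41226 + 41226 = 82452.
#{M_17 = 1} = 106762 - 82452 = 24310.
P(M_17 = 1) = 24310/131072 = 12155/65536

Answer: 12155/65536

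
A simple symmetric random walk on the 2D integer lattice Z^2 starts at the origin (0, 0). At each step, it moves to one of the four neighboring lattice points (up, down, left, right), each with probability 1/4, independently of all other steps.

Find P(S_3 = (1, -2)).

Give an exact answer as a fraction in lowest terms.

Answer: 3/64

Derivation:
Let h be the number of horizontal steps (so 3-h are vertical). To end at (1,-2) need (h+1)/2 right-steps and ((3-h)-2)/2 up-steps.
Sum over h with 1 ≤ h ≤ 1, h ≡ 1 (mod 2), 3-h ≡ 0 (mod 2):
h=1: C(3,1)·C(1,1)·C(2,0) = 3·1·1 = 3
Total favorable: 3
Total paths: 4^3 = 64
P = 3/64 = 3/64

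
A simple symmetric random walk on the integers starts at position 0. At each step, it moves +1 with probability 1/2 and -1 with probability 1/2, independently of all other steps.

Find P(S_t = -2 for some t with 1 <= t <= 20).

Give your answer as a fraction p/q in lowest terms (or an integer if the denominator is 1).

Answer: 173965/262144

Derivation:
Count via complement. Let g(t,s) = #length-t paths at position s with S_1..S_t all ≠ -2.
g(t,s) = g(t-1,s-1) + g(t-1,s+1) for s ≠ -2; g(t,-2) = 0.
t=0: g(0,0)=1
t=1: g(1,-1)=1 g(1,1)=1
t=2: g(2,0)=2 g(2,2)=1
t=3: g(3,-1)=2 g(3,1)=3 g(3,3)=1
t=4: g(4,0)=5 g(4,2)=4 g(4,4)=1
t=5: g(5,-1)=5 g(5,1)=9 g(5,3)=5 g(5,5)=1
t=6: g(6,0)=14 g(6,2)=14 g(6,4)=6 g(6,6)=1
t=7: g(7,-1)=14 g(7,1)=28 g(7,3)=20 g(7,5)=7 g(7,7)=1
t=8: g(8,0)=42 g(8,2)=48 g(8,4)=27 g(8,6)=8 g(8,8)=1
t=9: g(9,-1)=42 g(9,1)=90 g(9,3)=75 g(9,5)=35 g(9,7)=9 g(9,9)=1
t=10: g(10,0)=132 g(10,2)=165 g(10,4)=110 g(10,6)=44 g(10,8)=10 g(10,10)=1
t=11: g(11,-1)=132 g(11,1)=297 g(11,3)=275 g(11,5)=154 g(11,7)=54 g(11,9)=11 g(11,11)=1
t=12: g(12,0)=429 g(12,2)=572 g(12,4)=429 g(12,6)=208 g(12,8)=65 g(12,10)=12 g(12,12)=1
t=13: g(13,-1)=429 g(13,1)=1001 g(13,3)=1001 g(13,5)=637 g(13,7)=273 g(13,9)=77 g(13,11)=13 g(13,13)=1
t=14: g(14,0)=1430 g(14,2)=2002 g(14,4)=1638 g(14,6)=910 g(14,8)=350 g(14,10)=90 g(14,12)=14 g(14,14)=1
t=15: g(15,-1)=1430 g(15,1)=3432 g(15,3)=3640 g(15,5)=2548 g(15,7)=1260 g(15,9)=440 g(15,11)=104 g(15,13)=15 g(15,15)=1
t=16: g(16,0)=4862 g(16,2)=7072 g(16,4)=6188 g(16,6)=3808 g(16,8)=1700 g(16,10)=544 g(16,12)=119 g(16,14)=16 g(16,16)=1
t=17: g(17,-1)=4862 g(17,1)=11934 g(17,3)=13260 g(17,5)=9996 g(17,7)=5508 g(17,9)=2244 g(17,11)=663 g(17,13)=135 g(17,15)=17 g(17,17)=1
t=18: g(18,0)=16796 g(18,2)=25194 g(18,4)=23256 g(18,6)=15504 g(18,8)=7752 g(18,10)=2907 g(18,12)=798 g(18,14)=152 g(18,16)=18 g(18,18)=1
t=19: g(19,-1)=16796 g(19,1)=41990 g(19,3)=48450 g(19,5)=38760 g(19,7)=23256 g(19,9)=10659 g(19,11)=3705 g(19,13)=950 g(19,15)=170 g(19,17)=19 g(19,19)=1
t=20: g(20,0)=58786 g(20,2)=90440 g(20,4)=87210 g(20,6)=62016 g(20,8)=33915 g(20,10)=14364 g(20,12)=4655 g(20,14)=1120 g(20,16)=189 g(20,18)=20 g(20,20)=1
Paths never hitting -2: Σ_s g(20,s) = 352716
Paths hitting -2: 2^20 - 352716 = 695860
P = 695860/1048576 = 173965/262144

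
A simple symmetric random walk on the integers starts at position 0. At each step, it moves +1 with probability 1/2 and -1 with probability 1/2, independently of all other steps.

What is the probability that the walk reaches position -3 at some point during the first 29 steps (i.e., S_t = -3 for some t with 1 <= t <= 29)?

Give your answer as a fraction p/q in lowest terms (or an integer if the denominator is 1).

Count via complement. Let g(t,s) = #length-t paths at position s with S_1..S_t all ≠ -3.
g(t,s) = g(t-1,s-1) + g(t-1,s+1) for s ≠ -3; g(t,-3) = 0.
t=0: g(0,0)=1
t=1: g(1,-1)=1 g(1,1)=1
t=2: g(2,-2)=1 g(2,0)=2 g(2,2)=1
t=3: g(3,-1)=3 g(3,1)=3 g(3,3)=1
t=4: g(4,-2)=3 g(4,0)=6 g(4,2)=4 g(4,4)=1
t=5: g(5,-1)=9 g(5,1)=10 g(5,3)=5 g(5,5)=1
t=6: g(6,-2)=9 g(6,0)=19 g(6,2)=15 g(6,4)=6 g(6,6)=1
t=7: g(7,-1)=28 g(7,1)=34 g(7,3)=21 g(7,5)=7 g(7,7)=1
t=8: g(8,-2)=28 g(8,0)=62 g(8,2)=55 g(8,4)=28 g(8,6)=8 g(8,8)=1
t=9: g(9,-1)=90 g(9,1)=117 g(9,3)=83 g(9,5)=36 g(9,7)=9 g(9,9)=1
t=10: g(10,-2)=90 g(10,0)=207 g(10,2)=200 g(10,4)=119 g(10,6)=45 g(10,8)=10 g(10,10)=1
t=11: g(11,-1)=297 g(11,1)=407 g(11,3)=319 g(11,5)=164 g(11,7)=55 g(11,9)=11 g(11,11)=1
t=12: g(12,-2)=297 g(12,0)=704 g(12,2)=726 g(12,4)=483 g(12,6)=219 g(12,8)=66 g(12,10)=12 g(12,12)=1
t=13: g(13,-1)=1001 g(13,1)=1430 g(13,3)=1209 g(13,5)=702 g(13,7)=285 g(13,9)=78 g(13,11)=13 g(13,13)=1
t=14: g(14,-2)=1001 g(14,0)=2431 g(14,2)=2639 g(14,4)=1911 g(14,6)=987 g(14,8)=363 g(14,10)=91 g(14,12)=14 g(14,14)=1
t=15: g(15,-1)=3432 g(15,1)=5070 g(15,3)=4550 g(15,5)=2898 g(15,7)=1350 g(15,9)=454 g(15,11)=105 g(15,13)=15 g(15,15)=1
t=16: g(16,-2)=3432 g(16,0)=8502 g(16,2)=9620 g(16,4)=7448 g(16,6)=4248 g(16,8)=1804 g(16,10)=559 g(16,12)=120 g(16,14)=16 g(16,16)=1
t=17: g(17,-1)=11934 g(17,1)=18122 g(17,3)=17068 g(17,5)=11696 g(17,7)=6052 g(17,9)=2363 g(17,11)=679 g(17,13)=136 g(17,15)=17 g(17,17)=1
t=18: g(18,-2)=11934 g(18,0)=30056 g(18,2)=35190 g(18,4)=28764 g(18,6)=17748 g(18,8)=8415 g(18,10)=3042 g(18,12)=815 g(18,14)=153 g(18,16)=18 g(18,18)=1
t=19: g(19,-1)=41990 g(19,1)=65246 g(19,3)=63954 g(19,5)=46512 g(19,7)=26163 g(19,9)=11457 g(19,11)=3857 g(19,13)=968 g(19,15)=171 g(19,17)=19 g(19,19)=1
t=20: g(20,-2)=41990 g(20,0)=107236 g(20,2)=129200 g(20,4)=110466 g(20,6)=72675 g(20,8)=37620 g(20,10)=15314 g(20,12)=4825 g(20,14)=1139 g(20,16)=190 g(20,18)=20 g(20,20)=1
t=21: g(21,-1)=149226 g(21,1)=236436 g(21,3)=239666 g(21,5)=183141 g(21,7)=110295 g(21,9)=52934 g(21,11)=20139 g(21,13)=5964 g(21,15)=1329 g(21,17)=210 g(21,19)=21 g(21,21)=1
t=22: g(22,-2)=149226 g(22,0)=385662 g(22,2)=476102 g(22,4)=422807 g(22,6)=293436 g(22,8)=163229 g(22,10)=73073 g(22,12)=26103 g(22,14)=7293 g(22,16)=1539 g(22,18)=231 g(22,20)=22 g(22,22)=1
t=23: g(23,-1)=534888 g(23,1)=861764 g(23,3)=898909 g(23,5)=716243 g(23,7)=456665 g(23,9)=236302 g(23,11)=99176 g(23,13)=33396 g(23,15)=8832 g(23,17)=1770 g(23,19)=253 g(23,21)=23 g(23,23)=1
t=24: g(24,-2)=534888 g(24,0)=1396652 g(24,2)=1760673 g(24,4)=1615152 g(24,6)=1172908 g(24,8)=692967 g(24,10)=335478 g(24,12)=132572 g(24,14)=42228 g(24,16)=10602 g(24,18)=2023 g(24,20)=276 g(24,22)=24 g(24,24)=1
t=25: g(25,-1)=1931540 g(25,1)=3157325 g(25,3)=3375825 g(25,5)=2788060 g(25,7)=1865875 g(25,9)=1028445 g(25,11)=468050 g(25,13)=174800 g(25,15)=52830 g(25,17)=12625 g(25,19)=2299 g(25,21)=300 g(25,23)=25 g(25,25)=1
t=26: g(26,-2)=1931540 g(26,0)=5088865 g(26,2)=6533150 g(26,4)=6163885 g(26,6)=4653935 g(26,8)=2894320 g(26,10)=1496495 g(26,12)=642850 g(26,14)=227630 g(26,16)=65455 g(26,18)=14924 g(26,20)=2599 g(26,22)=325 g(26,24)=26 g(26,26)=1
t=27: g(27,-1)=7020405 g(27,1)=11622015 g(27,3)=12697035 g(27,5)=10817820 g(27,7)=7548255 g(27,9)=4390815 g(27,11)=2139345 g(27,13)=870480 g(27,15)=293085 g(27,17)=80379 g(27,19)=17523 g(27,21)=2924 g(27,23)=351 g(27,25)=27 g(27,27)=1
t=28: g(28,-2)=7020405 g(28,0)=18642420 g(28,2)=24319050 g(28,4)=23514855 g(28,6)=18366075 g(28,8)=11939070 g(28,10)=6530160 g(28,12)=3009825 g(28,14)=1163565 g(28,16)=373464 g(28,18)=97902 g(28,20)=20447 g(28,22)=3275 g(28,24)=378 g(28,26)=28 g(28,28)=1
t=29: g(29,-1)=25662825 g(29,1)=42961470 g(29,3)=47833905 g(29,5)=41880930 g(29,7)=30305145 g(29,9)=18469230 g(29,11)=9539985 g(29,13)=4173390 g(29,15)=1537029 g(29,17)=471366 g(29,19)=118349 g(29,21)=23722 g(29,23)=3653 g(29,25)=406 g(29,27)=29 g(29,29)=1
Paths never hitting -3: Σ_s g(29,s) = 222981435
Paths hitting -3: 2^29 - 222981435 = 313889477
P = 313889477/536870912 = 313889477/536870912

Answer: 313889477/536870912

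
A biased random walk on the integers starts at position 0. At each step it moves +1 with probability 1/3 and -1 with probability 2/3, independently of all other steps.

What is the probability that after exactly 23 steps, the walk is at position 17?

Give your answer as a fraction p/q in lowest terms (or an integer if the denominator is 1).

To reach position 17 after 23 steps: need 20 steps of +1 and 3 steps of -1.
Number of such sequences: C(23,20) = 1771
Each has probability (1/3)^20 · (2/3)^3 = 8/94143178827
P = 1771 · 8/94143178827 = 14168/94143178827

Answer: 14168/94143178827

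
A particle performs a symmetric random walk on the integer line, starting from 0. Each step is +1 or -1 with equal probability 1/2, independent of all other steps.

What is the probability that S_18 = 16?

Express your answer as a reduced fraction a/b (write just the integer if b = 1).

To reach position 16 after 18 steps: need 17 steps of +1 and 1 of -1.
Favorable paths: C(18,17) = 18
Total paths: 2^18 = 262144
P = 18/262144 = 9/131072

Answer: 9/131072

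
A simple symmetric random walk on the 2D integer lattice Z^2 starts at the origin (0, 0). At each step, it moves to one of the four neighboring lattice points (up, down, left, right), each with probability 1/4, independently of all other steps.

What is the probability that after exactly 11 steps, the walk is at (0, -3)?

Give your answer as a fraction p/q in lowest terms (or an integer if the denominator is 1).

Let h be the number of horizontal steps (so 11-h are vertical). To end at (0,-3) need (h+0)/2 right-steps and ((11-h)-3)/2 up-steps.
Sum over h with 0 ≤ h ≤ 8, h ≡ 0 (mod 2), 11-h ≡ 1 (mod 2):
h=0: C(11,0)·C(0,0)·C(11,4) = 1·1·330 = 330
h=2: C(11,2)·C(2,1)·C(9,3) = 55·2·84 = 9240
h=4: C(11,4)·C(4,2)·C(7,2) = 330·6·21 = 41580
h=6: C(11,6)·C(6,3)·C(5,1) = 462·20·5 = 46200
h=8: C(11,8)·C(8,4)·C(3,0) = 165·70·1 = 11550
Total favorable: 108900
Total paths: 4^11 = 4194304
P = 108900/4194304 = 27225/1048576

Answer: 27225/1048576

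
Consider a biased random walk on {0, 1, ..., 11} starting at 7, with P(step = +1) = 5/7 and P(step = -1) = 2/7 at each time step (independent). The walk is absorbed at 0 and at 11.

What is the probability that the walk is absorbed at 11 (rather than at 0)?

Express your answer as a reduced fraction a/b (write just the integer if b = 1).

Biased walk: p = 5/7, q = 2/7, r = q/p = 2/5
Gambler's ruin: P(hit 11 before 0 | start at 7) = (1 - r^a)/(1 - r^N)
r^7 = 128/78125; r^11 = 2048/48828125
P = (1 - 128/78125) / (1 - 2048/48828125) = 77997/78125 / 48826077/48828125 = 16249375/16275359

Answer: 16249375/16275359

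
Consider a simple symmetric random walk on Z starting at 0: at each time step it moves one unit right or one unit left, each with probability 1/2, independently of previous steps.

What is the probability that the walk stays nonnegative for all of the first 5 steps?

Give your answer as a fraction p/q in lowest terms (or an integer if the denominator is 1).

Answer: 5/16

Derivation:
Let f(t,s) = #length-t paths at position s with S_1..S_t all ≥ 0.
f(t,s) = f(t-1,s-1) + f(t-1,s+1) for s ≥ 0; f(t,s) = 0 for s < 0.
t=0: f(0,0)=1
t=1: f(1,1)=1
t=2: f(2,0)=1 f(2,2)=1
t=3: f(3,1)=2 f(3,3)=1
t=4: f(4,0)=2 f(4,2)=3 f(4,4)=1
t=5: f(5,1)=5 f(5,3)=4 f(5,5)=1
Σ_s f(5,s) = 10
P = 10/32 = 5/16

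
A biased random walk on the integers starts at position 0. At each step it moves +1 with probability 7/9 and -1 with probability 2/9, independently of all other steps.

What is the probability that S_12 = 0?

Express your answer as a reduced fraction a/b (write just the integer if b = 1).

To be at 0 after 12 steps: need exactly 6 steps of +1 and 6 of -1.
Number of such sequences: C(12,6) = 924
Each has probability (7/9)^6 · (2/9)^6 = 7529536/282429536481
P = 924 · 7529536/282429536481 = 2319097088/94143178827

Answer: 2319097088/94143178827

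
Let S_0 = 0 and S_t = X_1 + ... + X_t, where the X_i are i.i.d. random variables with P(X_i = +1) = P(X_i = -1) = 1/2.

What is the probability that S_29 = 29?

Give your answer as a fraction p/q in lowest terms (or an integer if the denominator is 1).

To reach position 29 after 29 steps: need 29 steps of +1 and 0 of -1.
Favorable paths: C(29,29) = 1
Total paths: 2^29 = 536870912
P = 1/536870912 = 1/536870912

Answer: 1/536870912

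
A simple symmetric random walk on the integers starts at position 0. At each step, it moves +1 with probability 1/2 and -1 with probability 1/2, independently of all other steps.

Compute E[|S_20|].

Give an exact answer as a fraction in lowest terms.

Answer: 230945/65536

Derivation:
S_20 takes values m ≡ 0 (mod 2) with |m| ≤ 20; P(S_20=m) = C(20,(20+m)/2)/2^20.
Total paths: 2^20 = 1048576
Distribution: P(S=-20)=1/1048576, P(S=-18)=20/1048576, P(S=-16)=190/1048576, P(S=-14)=1140/1048576, P(S=-12)=4845/1048576, P(S=-10)=15504/1048576, P(S=-8)=38760/1048576, P(S=-6)=77520/1048576, P(S=-4)=125970/1048576, P(S=-2)=167960/1048576, P(S=0)=184756/1048576, P(S=2)=167960/1048576, P(S=4)=125970/1048576, P(S=6)=77520/1048576, P(S=8)=38760/1048576, P(S=10)=15504/1048576, P(S=12)=4845/1048576, P(S=14)=1140/1048576, P(S=16)=190/1048576, P(S=18)=20/1048576, P(S=20)=1/1048576
E[|S_20|] = Σ_m |m|·P(S_20=m) = 3695120/1048576 = 230945/65536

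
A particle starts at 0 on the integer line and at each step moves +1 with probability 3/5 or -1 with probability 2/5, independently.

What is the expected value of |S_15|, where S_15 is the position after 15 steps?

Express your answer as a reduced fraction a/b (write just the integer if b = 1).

Answer: 4868227263/1220703125

Derivation:
S_15 takes values m ≡ 1 (mod 2) with |m| ≤ 15; P(S_15=m) = C(15,(15+m)/2) · (3/5)^((15+m)/2) · (2/5)^((15-m)/2).
Distribution: P(S=-15)=32768/30517578125, P(S=-13)=147456/6103515625, P(S=-11)=1548288/6103515625, P(S=-9)=10063872/6103515625, P(S=-7)=45287424/6103515625, P(S=-5)=747242496/30517578125, P(S=-3)=373621248/6103515625, P(S=-1)=720555264/6103515625, P(S=1)=1080832896/6103515625, P(S=3)=1260971712/6103515625, P(S=5)=5674372704/30517578125, P(S=7)=773778096/6103515625, P(S=9)=386889048/6103515625, P(S=11)=133923132/6103515625, P(S=13)=28697814/6103515625, P(S=15)=14348907/30517578125
E[|S_15|] = Σ_m |m|·P(S_15=m) = 4868227263/1220703125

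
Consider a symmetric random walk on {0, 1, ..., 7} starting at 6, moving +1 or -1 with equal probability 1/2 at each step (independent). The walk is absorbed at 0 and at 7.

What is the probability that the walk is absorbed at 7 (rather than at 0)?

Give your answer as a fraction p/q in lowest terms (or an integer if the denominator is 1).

Symmetric walk (p = 1/2): the harmonic-function argument gives P(hit 7 before 0 | start at 6) = a/N.
P = 6/7 = 6/7

Answer: 6/7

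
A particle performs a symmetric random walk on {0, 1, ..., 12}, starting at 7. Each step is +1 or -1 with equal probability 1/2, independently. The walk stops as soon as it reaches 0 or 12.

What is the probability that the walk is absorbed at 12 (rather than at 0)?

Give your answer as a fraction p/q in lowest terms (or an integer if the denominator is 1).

Symmetric walk (p = 1/2): the harmonic-function argument gives P(hit 12 before 0 | start at 7) = a/N.
P = 7/12 = 7/12

Answer: 7/12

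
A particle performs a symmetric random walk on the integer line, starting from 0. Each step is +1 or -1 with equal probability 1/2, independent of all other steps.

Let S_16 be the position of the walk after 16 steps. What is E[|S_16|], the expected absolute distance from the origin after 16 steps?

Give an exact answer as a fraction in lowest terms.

S_16 takes values m ≡ 0 (mod 2) with |m| ≤ 16; P(S_16=m) = C(16,(16+m)/2)/2^16.
Total paths: 2^16 = 65536
Distribution: P(S=-16)=1/65536, P(S=-14)=16/65536, P(S=-12)=120/65536, P(S=-10)=560/65536, P(S=-8)=1820/65536, P(S=-6)=4368/65536, P(S=-4)=8008/65536, P(S=-2)=11440/65536, P(S=0)=12870/65536, P(S=2)=11440/65536, P(S=4)=8008/65536, P(S=6)=4368/65536, P(S=8)=1820/65536, P(S=10)=560/65536, P(S=12)=120/65536, P(S=14)=16/65536, P(S=16)=1/65536
E[|S_16|] = Σ_m |m|·P(S_16=m) = 205920/65536 = 6435/2048

Answer: 6435/2048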